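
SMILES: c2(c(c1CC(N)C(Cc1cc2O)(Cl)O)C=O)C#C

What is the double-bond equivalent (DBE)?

Molecular formula from the SMILES: C13H12ClNO3.
DoU = (2C + 2 + N − H − X)/2 = (2·13 + 2 + 1 − 12 − 1)/2 = 16/2 = 8.
(Structurally: 2 ring(s) + 6 π bond(s) = 8.)

8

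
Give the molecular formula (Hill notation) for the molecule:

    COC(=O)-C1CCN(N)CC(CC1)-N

C9H19N3O2

Heavy atoms from the SMILES: 9 C, 3 N, 2 O.
Implicit hydrogens by atom environment:
  5 × C: 2 H each → 10
  2 × C: 1 H each → 2
  2 × N: 2 H each → 4
  2 × O: no H
  1 × C: 3 H
  1 × C: no H
  1 × N: no H
  Total hydrogens = 19.
Molecular formula: C9H19N3O2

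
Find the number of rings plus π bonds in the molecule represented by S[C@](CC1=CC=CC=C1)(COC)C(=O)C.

5

Molecular formula from the SMILES: C12H16O2S.
DoU = (2C + 2 + N − H − X)/2 = (2·12 + 2 + 0 − 16 − 0)/2 = 10/2 = 5.
(Structurally: 1 ring(s) + 4 π bond(s) = 5.)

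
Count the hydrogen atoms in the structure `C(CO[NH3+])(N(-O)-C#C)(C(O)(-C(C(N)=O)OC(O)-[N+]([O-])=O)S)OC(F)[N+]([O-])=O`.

15

Hydrogens are implicit in SMILES; fill each atom to its normal valence:
  6 × O: no H
  4 × C: 1 H each → 4
  4 × C: no H
  3 × O: 1 H each → 3
  2 × N (charge +1): no H
  2 × O (charge -1): no H
  1 × C: 2 H
  1 × F: no H
  1 × N (charge +1): 3 H
  1 × N: 2 H
  1 × N: no H
  1 × S: 1 H
  Total hydrogens = 15.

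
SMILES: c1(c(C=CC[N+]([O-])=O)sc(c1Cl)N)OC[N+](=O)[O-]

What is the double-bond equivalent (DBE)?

Molecular formula from the SMILES: C8H8ClN3O5S.
DoU = (2C + 2 + N − H − X)/2 = (2·8 + 2 + 3 − 8 − 1)/2 = 12/2 = 6.
(Structurally: 1 ring(s) + 5 π bond(s) = 6.)

6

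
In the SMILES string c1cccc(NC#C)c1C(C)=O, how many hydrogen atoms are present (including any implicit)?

9

Hydrogens are implicit in SMILES; fill each atom to its normal valence:
  4 × C (aromatic): 1 H each → 4
  2 × C (aromatic): no H
  2 × C: no H
  1 × C: 3 H
  1 × C: 1 H
  1 × N: 1 H
  1 × O: no H
  Total hydrogens = 9.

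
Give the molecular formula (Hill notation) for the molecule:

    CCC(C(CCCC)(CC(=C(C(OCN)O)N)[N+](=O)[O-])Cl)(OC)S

C14H28ClN3O5S

Heavy atoms from the SMILES: 14 C, 1 Cl, 3 N, 5 O, 1 S.
Implicit hydrogens by atom environment:
  6 × C: 2 H each → 12
  4 × C: no H
  3 × C: 3 H each → 9
  3 × O: no H
  2 × N: 2 H each → 4
  1 × C: 1 H
  1 × Cl: no H
  1 × N (charge +1): no H
  1 × O: 1 H
  1 × O (charge -1): no H
  1 × S: 1 H
  Total hydrogens = 28.
Molecular formula: C14H28ClN3O5S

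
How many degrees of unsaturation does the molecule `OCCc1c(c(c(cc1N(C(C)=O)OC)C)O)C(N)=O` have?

Molecular formula from the SMILES: C13H18N2O5.
DoU = (2C + 2 + N − H − X)/2 = (2·13 + 2 + 2 − 18 − 0)/2 = 12/2 = 6.
(Structurally: 1 ring(s) + 5 π bond(s) = 6.)

6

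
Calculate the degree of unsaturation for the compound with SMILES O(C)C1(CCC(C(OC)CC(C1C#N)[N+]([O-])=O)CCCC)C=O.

Molecular formula from the SMILES: C16H26N2O5.
DoU = (2C + 2 + N − H − X)/2 = (2·16 + 2 + 2 − 26 − 0)/2 = 10/2 = 5.
(Structurally: 1 ring(s) + 4 π bond(s) = 5.)

5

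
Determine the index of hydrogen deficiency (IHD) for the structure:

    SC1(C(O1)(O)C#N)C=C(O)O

Molecular formula from the SMILES: C5H5NO4S.
DoU = (2C + 2 + N − H − X)/2 = (2·5 + 2 + 1 − 5 − 0)/2 = 8/2 = 4.
(Structurally: 1 ring(s) + 3 π bond(s) = 4.)

4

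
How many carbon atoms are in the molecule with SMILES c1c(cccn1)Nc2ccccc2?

The symbol for carbon appears 11 times in the SMILES. Lowercase c denotes aromatic carbon and counts toward C.

11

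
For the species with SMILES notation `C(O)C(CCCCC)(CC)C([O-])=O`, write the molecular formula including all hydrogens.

C10H19O3-

Heavy atoms from the SMILES: 10 C, 3 O.
Implicit hydrogens by atom environment:
  6 × C: 2 H each → 12
  2 × C: 3 H each → 6
  2 × C: no H
  1 × O: 1 H
  1 × O: no H
  1 × O (charge -1): no H
  Total hydrogens = 19.
Net charge -1.
Molecular formula: C10H19O3-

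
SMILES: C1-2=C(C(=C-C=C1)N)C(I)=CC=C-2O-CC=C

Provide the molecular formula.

Heavy atoms from the SMILES: 13 C, 1 I, 1 N, 1 O.
Implicit hydrogens by atom environment:
  5 × C (aromatic): 1 H each → 5
  5 × C (aromatic): no H
  2 × C: 2 H each → 4
  1 × C: 1 H
  1 × I: no H
  1 × N: 2 H
  1 × O: no H
  Total hydrogens = 12.
Molecular formula: C13H12INO

C13H12INO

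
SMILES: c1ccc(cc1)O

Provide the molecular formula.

Heavy atoms from the SMILES: 6 C, 1 O.
Implicit hydrogens by atom environment:
  5 × C (aromatic): 1 H each → 5
  1 × C (aromatic): no H
  1 × O: 1 H
  Total hydrogens = 6.
Molecular formula: C6H6O

C6H6O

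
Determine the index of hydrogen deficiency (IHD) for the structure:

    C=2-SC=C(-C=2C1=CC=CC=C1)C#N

9

Molecular formula from the SMILES: C11H7NS.
DoU = (2C + 2 + N − H − X)/2 = (2·11 + 2 + 1 − 7 − 0)/2 = 18/2 = 9.
(Structurally: 2 ring(s) + 7 π bond(s) = 9.)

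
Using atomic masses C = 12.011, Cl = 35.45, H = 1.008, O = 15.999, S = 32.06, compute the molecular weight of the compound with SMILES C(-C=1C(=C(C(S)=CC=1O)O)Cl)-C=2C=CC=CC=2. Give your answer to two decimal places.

Molecular formula: C13H11ClO2S.
M = 13×12.011 + 1×35.45 + 11×1.008 + 2×15.999 + 1×32.06 = 266.74 g/mol.

266.74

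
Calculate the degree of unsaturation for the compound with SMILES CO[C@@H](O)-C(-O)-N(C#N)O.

2

Molecular formula from the SMILES: C4H8N2O4.
DoU = (2C + 2 + N − H − X)/2 = (2·4 + 2 + 2 − 8 − 0)/2 = 4/2 = 2.
(Structurally: 0 ring(s) + 2 π bond(s) = 2.)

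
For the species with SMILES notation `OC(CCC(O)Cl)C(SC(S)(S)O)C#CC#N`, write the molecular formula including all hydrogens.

C9H12ClNO3S3

Heavy atoms from the SMILES: 9 C, 1 Cl, 1 N, 3 O, 3 S.
Implicit hydrogens by atom environment:
  4 × C: no H
  3 × C: 1 H each → 3
  3 × O: 1 H each → 3
  2 × C: 2 H each → 4
  2 × S: 1 H each → 2
  1 × Cl: no H
  1 × N: no H
  1 × S: no H
  Total hydrogens = 12.
Molecular formula: C9H12ClNO3S3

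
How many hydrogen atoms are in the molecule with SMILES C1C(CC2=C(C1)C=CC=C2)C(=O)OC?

Hydrogens are implicit in SMILES; fill each atom to its normal valence:
  4 × C (aromatic): 1 H each → 4
  3 × C: 2 H each → 6
  2 × C (aromatic): no H
  2 × O: no H
  1 × C: 3 H
  1 × C: 1 H
  1 × C: no H
  Total hydrogens = 14.

14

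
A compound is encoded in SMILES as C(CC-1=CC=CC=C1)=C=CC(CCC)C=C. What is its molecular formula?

Heavy atoms from the SMILES: 16 C.
Implicit hydrogens by atom environment:
  5 × C (aromatic): 1 H each → 5
  4 × C: 2 H each → 8
  4 × C: 1 H each → 4
  1 × C: 3 H
  1 × C: no H
  1 × C (aromatic): no H
  Total hydrogens = 20.
Molecular formula: C16H20

C16H20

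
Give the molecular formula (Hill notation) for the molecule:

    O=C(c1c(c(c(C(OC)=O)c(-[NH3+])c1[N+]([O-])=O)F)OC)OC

Heavy atoms from the SMILES: 11 C, 1 F, 2 N, 7 O.
Implicit hydrogens by atom environment:
  6 × C (aromatic): no H
  6 × O: no H
  3 × C: 3 H each → 9
  2 × C: no H
  1 × F: no H
  1 × N (charge +1): 3 H
  1 × N (charge +1): no H
  1 × O (charge -1): no H
  Total hydrogens = 12.
Net charge +1.
Molecular formula: C11H12FN2O7+

C11H12FN2O7+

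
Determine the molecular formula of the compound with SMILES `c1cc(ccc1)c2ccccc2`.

C12H10

Heavy atoms from the SMILES: 12 C.
Implicit hydrogens by atom environment:
  10 × C (aromatic): 1 H each → 10
  2 × C (aromatic): no H
  Total hydrogens = 10.
Molecular formula: C12H10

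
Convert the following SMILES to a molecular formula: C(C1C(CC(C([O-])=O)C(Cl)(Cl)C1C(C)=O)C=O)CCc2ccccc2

C19H21Cl2O4-

Heavy atoms from the SMILES: 19 C, 2 Cl, 4 O.
Implicit hydrogens by atom environment:
  5 × C: 1 H each → 5
  5 × C (aromatic): 1 H each → 5
  4 × C: 2 H each → 8
  3 × C: no H
  3 × O: no H
  2 × Cl: no H
  1 × C: 3 H
  1 × C (aromatic): no H
  1 × O (charge -1): no H
  Total hydrogens = 21.
Net charge -1.
Molecular formula: C19H21Cl2O4-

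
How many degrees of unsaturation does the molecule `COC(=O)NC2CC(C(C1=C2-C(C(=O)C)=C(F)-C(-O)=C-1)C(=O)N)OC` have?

Molecular formula from the SMILES: C16H19FN2O6.
DoU = (2C + 2 + N − H − X)/2 = (2·16 + 2 + 2 − 19 − 1)/2 = 16/2 = 8.
(Structurally: 2 ring(s) + 6 π bond(s) = 8.)

8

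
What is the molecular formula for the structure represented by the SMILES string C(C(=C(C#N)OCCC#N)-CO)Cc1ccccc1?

C15H16N2O2

Heavy atoms from the SMILES: 15 C, 2 N, 2 O.
Implicit hydrogens by atom environment:
  5 × C: 2 H each → 10
  5 × C (aromatic): 1 H each → 5
  4 × C: no H
  2 × N: no H
  1 × C (aromatic): no H
  1 × O: 1 H
  1 × O: no H
  Total hydrogens = 16.
Molecular formula: C15H16N2O2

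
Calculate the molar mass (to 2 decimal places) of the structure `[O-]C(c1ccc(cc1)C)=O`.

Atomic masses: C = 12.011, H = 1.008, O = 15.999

135.14

Molecular formula: C8H7O2-.
M = 8×12.011 + 7×1.008 + 2×15.999 = 135.14 g/mol.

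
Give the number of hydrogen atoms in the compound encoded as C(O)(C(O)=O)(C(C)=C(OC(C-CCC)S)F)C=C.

Hydrogens are implicit in SMILES; fill each atom to its normal valence:
  4 × C: 2 H each → 8
  4 × C: no H
  2 × C: 3 H each → 6
  2 × C: 1 H each → 2
  2 × O: 1 H each → 2
  2 × O: no H
  1 × F: no H
  1 × S: 1 H
  Total hydrogens = 19.

19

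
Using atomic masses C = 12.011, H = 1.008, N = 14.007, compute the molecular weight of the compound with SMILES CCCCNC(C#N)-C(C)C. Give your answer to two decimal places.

Molecular formula: C9H18N2.
M = 9×12.011 + 18×1.008 + 2×14.007 = 154.26 g/mol.

154.26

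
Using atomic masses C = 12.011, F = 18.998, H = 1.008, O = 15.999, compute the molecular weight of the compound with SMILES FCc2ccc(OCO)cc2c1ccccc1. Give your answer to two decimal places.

232.25

Molecular formula: C14H13FO2.
M = 14×12.011 + 1×18.998 + 13×1.008 + 2×15.999 = 232.25 g/mol.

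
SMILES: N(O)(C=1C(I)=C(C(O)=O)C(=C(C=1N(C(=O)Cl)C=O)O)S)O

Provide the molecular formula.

Heavy atoms from the SMILES: 9 C, 1 Cl, 1 I, 2 N, 7 O, 1 S.
Implicit hydrogens by atom environment:
  6 × C (aromatic): no H
  4 × O: 1 H each → 4
  3 × O: no H
  2 × C: no H
  2 × N: no H
  1 × C: 1 H
  1 × Cl: no H
  1 × I: no H
  1 × S: 1 H
  Total hydrogens = 6.
Molecular formula: C9H6ClIN2O7S

C9H6ClIN2O7S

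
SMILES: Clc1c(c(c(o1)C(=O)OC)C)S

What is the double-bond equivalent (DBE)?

Molecular formula from the SMILES: C7H7ClO3S.
DoU = (2C + 2 + N − H − X)/2 = (2·7 + 2 + 0 − 7 − 1)/2 = 8/2 = 4.
(Structurally: 1 ring(s) + 3 π bond(s) = 4.)

4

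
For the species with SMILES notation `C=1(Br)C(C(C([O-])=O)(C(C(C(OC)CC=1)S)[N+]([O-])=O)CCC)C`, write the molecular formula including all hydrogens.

Heavy atoms from the SMILES: 1 Br, 14 C, 1 N, 5 O, 1 S.
Implicit hydrogens by atom environment:
  5 × C: 1 H each → 5
  3 × C: 3 H each → 9
  3 × C: 2 H each → 6
  3 × C: no H
  3 × O: no H
  2 × O (charge -1): no H
  1 × Br: no H
  1 × N (charge +1): no H
  1 × S: 1 H
  Total hydrogens = 21.
Net charge -1.
Molecular formula: C14H21BrNO5S-

C14H21BrNO5S-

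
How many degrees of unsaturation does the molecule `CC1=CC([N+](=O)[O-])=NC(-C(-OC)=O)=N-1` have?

Molecular formula from the SMILES: C7H7N3O4.
DoU = (2C + 2 + N − H − X)/2 = (2·7 + 2 + 3 − 7 − 0)/2 = 12/2 = 6.
(Structurally: 1 ring(s) + 5 π bond(s) = 6.)

6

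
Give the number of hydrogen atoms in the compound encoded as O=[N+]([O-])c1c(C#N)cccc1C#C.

4

Hydrogens are implicit in SMILES; fill each atom to its normal valence:
  3 × C (aromatic): 1 H each → 3
  3 × C (aromatic): no H
  2 × C: no H
  1 × C: 1 H
  1 × N: no H
  1 × N (charge +1): no H
  1 × O: no H
  1 × O (charge -1): no H
  Total hydrogens = 4.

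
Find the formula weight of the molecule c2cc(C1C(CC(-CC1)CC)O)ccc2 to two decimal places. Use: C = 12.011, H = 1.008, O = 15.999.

Molecular formula: C14H20O.
M = 14×12.011 + 20×1.008 + 1×15.999 = 204.31 g/mol.

204.31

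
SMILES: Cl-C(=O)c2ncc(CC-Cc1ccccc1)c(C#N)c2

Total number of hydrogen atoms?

13

Hydrogens are implicit in SMILES; fill each atom to its normal valence:
  7 × C (aromatic): 1 H each → 7
  4 × C (aromatic): no H
  3 × C: 2 H each → 6
  2 × C: no H
  1 × Cl: no H
  1 × N (aromatic): no H
  1 × N: no H
  1 × O: no H
  Total hydrogens = 13.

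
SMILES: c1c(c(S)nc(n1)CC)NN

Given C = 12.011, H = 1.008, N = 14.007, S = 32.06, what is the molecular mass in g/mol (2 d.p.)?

170.23

Molecular formula: C6H10N4S.
M = 6×12.011 + 10×1.008 + 4×14.007 + 1×32.06 = 170.23 g/mol.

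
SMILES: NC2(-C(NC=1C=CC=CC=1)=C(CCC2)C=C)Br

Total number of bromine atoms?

The symbol for bromine appears 1 time in the SMILES.

1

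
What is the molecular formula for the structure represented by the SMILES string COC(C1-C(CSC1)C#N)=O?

Heavy atoms from the SMILES: 7 C, 1 N, 2 O, 1 S.
Implicit hydrogens by atom environment:
  2 × C: 2 H each → 4
  2 × C: 1 H each → 2
  2 × C: no H
  2 × O: no H
  1 × C: 3 H
  1 × N: no H
  1 × S: no H
  Total hydrogens = 9.
Molecular formula: C7H9NO2S

C7H9NO2S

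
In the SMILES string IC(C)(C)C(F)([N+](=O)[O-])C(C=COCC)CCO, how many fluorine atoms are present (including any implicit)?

1

The symbol for fluorine appears 1 time in the SMILES.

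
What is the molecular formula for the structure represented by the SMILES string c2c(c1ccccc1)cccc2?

C12H10

Heavy atoms from the SMILES: 12 C.
Implicit hydrogens by atom environment:
  10 × C (aromatic): 1 H each → 10
  2 × C (aromatic): no H
  Total hydrogens = 10.
Molecular formula: C12H10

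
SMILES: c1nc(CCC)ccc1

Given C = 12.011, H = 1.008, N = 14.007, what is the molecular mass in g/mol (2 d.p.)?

Molecular formula: C8H11N.
M = 8×12.011 + 11×1.008 + 1×14.007 = 121.18 g/mol.

121.18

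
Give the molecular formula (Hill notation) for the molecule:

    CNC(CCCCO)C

Heavy atoms from the SMILES: 7 C, 1 N, 1 O.
Implicit hydrogens by atom environment:
  4 × C: 2 H each → 8
  2 × C: 3 H each → 6
  1 × C: 1 H
  1 × N: 1 H
  1 × O: 1 H
  Total hydrogens = 17.
Molecular formula: C7H17NO

C7H17NO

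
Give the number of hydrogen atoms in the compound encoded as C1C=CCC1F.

Hydrogens are implicit in SMILES; fill each atom to its normal valence:
  3 × C: 1 H each → 3
  2 × C: 2 H each → 4
  1 × F: no H
  Total hydrogens = 7.

7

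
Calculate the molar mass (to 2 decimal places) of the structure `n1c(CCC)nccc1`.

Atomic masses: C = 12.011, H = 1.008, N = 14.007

122.17

Molecular formula: C7H10N2.
M = 7×12.011 + 10×1.008 + 2×14.007 = 122.17 g/mol.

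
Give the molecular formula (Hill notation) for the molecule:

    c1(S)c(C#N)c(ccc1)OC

Heavy atoms from the SMILES: 8 C, 1 N, 1 O, 1 S.
Implicit hydrogens by atom environment:
  3 × C (aromatic): 1 H each → 3
  3 × C (aromatic): no H
  1 × C: 3 H
  1 × C: no H
  1 × N: no H
  1 × O: no H
  1 × S: 1 H
  Total hydrogens = 7.
Molecular formula: C8H7NOS

C8H7NOS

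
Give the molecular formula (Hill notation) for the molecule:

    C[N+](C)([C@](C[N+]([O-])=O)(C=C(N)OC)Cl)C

Heavy atoms from the SMILES: 8 C, 1 Cl, 3 N, 3 O.
Implicit hydrogens by atom environment:
  4 × C: 3 H each → 12
  2 × C: no H
  2 × N (charge +1): no H
  2 × O: no H
  1 × C: 2 H
  1 × C: 1 H
  1 × Cl: no H
  1 × N: 2 H
  1 × O (charge -1): no H
  Total hydrogens = 17.
Net charge +1.
Molecular formula: C8H17ClN3O3+

C8H17ClN3O3+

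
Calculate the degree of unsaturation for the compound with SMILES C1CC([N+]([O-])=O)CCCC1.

2

Molecular formula from the SMILES: C7H13NO2.
DoU = (2C + 2 + N − H − X)/2 = (2·7 + 2 + 1 − 13 − 0)/2 = 4/2 = 2.
(Structurally: 1 ring(s) + 1 π bond(s) = 2.)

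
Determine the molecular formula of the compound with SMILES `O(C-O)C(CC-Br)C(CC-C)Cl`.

C8H16BrClO2

Heavy atoms from the SMILES: 1 Br, 8 C, 1 Cl, 2 O.
Implicit hydrogens by atom environment:
  5 × C: 2 H each → 10
  2 × C: 1 H each → 2
  1 × Br: no H
  1 × C: 3 H
  1 × Cl: no H
  1 × O: 1 H
  1 × O: no H
  Total hydrogens = 16.
Molecular formula: C8H16BrClO2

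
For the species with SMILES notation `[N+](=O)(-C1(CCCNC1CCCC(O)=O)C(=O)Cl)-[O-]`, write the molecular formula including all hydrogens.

C10H15ClN2O5

Heavy atoms from the SMILES: 10 C, 1 Cl, 2 N, 5 O.
Implicit hydrogens by atom environment:
  6 × C: 2 H each → 12
  3 × C: no H
  3 × O: no H
  1 × C: 1 H
  1 × Cl: no H
  1 × N: 1 H
  1 × N (charge +1): no H
  1 × O: 1 H
  1 × O (charge -1): no H
  Total hydrogens = 15.
Molecular formula: C10H15ClN2O5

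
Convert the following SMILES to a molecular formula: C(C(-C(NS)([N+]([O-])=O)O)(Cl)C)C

Heavy atoms from the SMILES: 5 C, 1 Cl, 2 N, 3 O, 1 S.
Implicit hydrogens by atom environment:
  2 × C: 3 H each → 6
  2 × C: no H
  1 × C: 2 H
  1 × Cl: no H
  1 × N: 1 H
  1 × N (charge +1): no H
  1 × O: 1 H
  1 × O: no H
  1 × O (charge -1): no H
  1 × S: 1 H
  Total hydrogens = 11.
Molecular formula: C5H11ClN2O3S

C5H11ClN2O3S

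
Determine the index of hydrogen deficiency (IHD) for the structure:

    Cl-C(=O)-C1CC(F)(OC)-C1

Molecular formula from the SMILES: C6H8ClFO2.
DoU = (2C + 2 + N − H − X)/2 = (2·6 + 2 + 0 − 8 − 2)/2 = 4/2 = 2.
(Structurally: 1 ring(s) + 1 π bond(s) = 2.)

2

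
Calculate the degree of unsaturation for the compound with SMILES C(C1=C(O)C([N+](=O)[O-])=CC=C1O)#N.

Molecular formula from the SMILES: C7H4N2O4.
DoU = (2C + 2 + N − H − X)/2 = (2·7 + 2 + 2 − 4 − 0)/2 = 14/2 = 7.
(Structurally: 1 ring(s) + 6 π bond(s) = 7.)

7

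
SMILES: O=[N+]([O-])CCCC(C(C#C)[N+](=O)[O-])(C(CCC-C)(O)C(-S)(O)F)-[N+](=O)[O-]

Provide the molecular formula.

C13H20FN3O8S

Heavy atoms from the SMILES: 13 C, 1 F, 3 N, 8 O, 1 S.
Implicit hydrogens by atom environment:
  6 × C: 2 H each → 12
  4 × C: no H
  3 × N (charge +1): no H
  3 × O: no H
  3 × O (charge -1): no H
  2 × C: 1 H each → 2
  2 × O: 1 H each → 2
  1 × C: 3 H
  1 × F: no H
  1 × S: 1 H
  Total hydrogens = 20.
Molecular formula: C13H20FN3O8S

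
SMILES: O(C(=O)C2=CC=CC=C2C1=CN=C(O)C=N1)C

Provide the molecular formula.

C12H10N2O3

Heavy atoms from the SMILES: 12 C, 2 N, 3 O.
Implicit hydrogens by atom environment:
  6 × C (aromatic): 1 H each → 6
  4 × C (aromatic): no H
  2 × N (aromatic): no H
  2 × O: no H
  1 × C: 3 H
  1 × C: no H
  1 × O: 1 H
  Total hydrogens = 10.
Molecular formula: C12H10N2O3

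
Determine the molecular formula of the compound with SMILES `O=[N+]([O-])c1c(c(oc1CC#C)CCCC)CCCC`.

C15H21NO3

Heavy atoms from the SMILES: 15 C, 1 N, 3 O.
Implicit hydrogens by atom environment:
  7 × C: 2 H each → 14
  4 × C (aromatic): no H
  2 × C: 3 H each → 6
  1 × C: 1 H
  1 × C: no H
  1 × N (charge +1): no H
  1 × O (aromatic): no H
  1 × O: no H
  1 × O (charge -1): no H
  Total hydrogens = 21.
Molecular formula: C15H21NO3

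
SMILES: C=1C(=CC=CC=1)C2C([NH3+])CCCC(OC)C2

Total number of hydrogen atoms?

22

Hydrogens are implicit in SMILES; fill each atom to its normal valence:
  5 × C (aromatic): 1 H each → 5
  4 × C: 2 H each → 8
  3 × C: 1 H each → 3
  1 × C: 3 H
  1 × C (aromatic): no H
  1 × N (charge +1): 3 H
  1 × O: no H
  Total hydrogens = 22.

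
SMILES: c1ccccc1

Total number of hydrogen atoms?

Hydrogens are implicit in SMILES; fill each atom to its normal valence:
  6 × C (aromatic): 1 H each → 6
  Total hydrogens = 6.

6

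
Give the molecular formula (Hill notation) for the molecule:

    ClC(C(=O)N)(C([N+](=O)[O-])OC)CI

C5H8ClIN2O4

Heavy atoms from the SMILES: 5 C, 1 Cl, 1 I, 2 N, 4 O.
Implicit hydrogens by atom environment:
  3 × O: no H
  2 × C: no H
  1 × C: 3 H
  1 × C: 2 H
  1 × C: 1 H
  1 × Cl: no H
  1 × I: no H
  1 × N: 2 H
  1 × N (charge +1): no H
  1 × O (charge -1): no H
  Total hydrogens = 8.
Molecular formula: C5H8ClIN2O4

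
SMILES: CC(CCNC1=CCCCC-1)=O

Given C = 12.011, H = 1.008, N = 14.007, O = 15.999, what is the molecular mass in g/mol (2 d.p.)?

Molecular formula: C10H17NO.
M = 10×12.011 + 17×1.008 + 1×14.007 + 1×15.999 = 167.25 g/mol.

167.25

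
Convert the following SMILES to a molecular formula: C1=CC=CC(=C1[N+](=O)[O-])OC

C7H7NO3

Heavy atoms from the SMILES: 7 C, 1 N, 3 O.
Implicit hydrogens by atom environment:
  4 × C (aromatic): 1 H each → 4
  2 × C (aromatic): no H
  2 × O: no H
  1 × C: 3 H
  1 × N (charge +1): no H
  1 × O (charge -1): no H
  Total hydrogens = 7.
Molecular formula: C7H7NO3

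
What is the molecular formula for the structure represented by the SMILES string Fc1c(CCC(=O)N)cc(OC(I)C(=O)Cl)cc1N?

C11H11ClFIN2O3

Heavy atoms from the SMILES: 11 C, 1 Cl, 1 F, 1 I, 2 N, 3 O.
Implicit hydrogens by atom environment:
  4 × C (aromatic): no H
  3 × O: no H
  2 × C: 2 H each → 4
  2 × C (aromatic): 1 H each → 2
  2 × C: no H
  2 × N: 2 H each → 4
  1 × C: 1 H
  1 × Cl: no H
  1 × F: no H
  1 × I: no H
  Total hydrogens = 11.
Molecular formula: C11H11ClFIN2O3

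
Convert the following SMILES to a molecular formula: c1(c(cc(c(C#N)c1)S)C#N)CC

C10H8N2S

Heavy atoms from the SMILES: 10 C, 2 N, 1 S.
Implicit hydrogens by atom environment:
  4 × C (aromatic): no H
  2 × C (aromatic): 1 H each → 2
  2 × C: no H
  2 × N: no H
  1 × C: 3 H
  1 × C: 2 H
  1 × S: 1 H
  Total hydrogens = 8.
Molecular formula: C10H8N2S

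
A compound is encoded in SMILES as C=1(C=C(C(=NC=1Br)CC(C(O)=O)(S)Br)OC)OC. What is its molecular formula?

C10H11Br2NO4S

Heavy atoms from the SMILES: 2 Br, 10 C, 1 N, 4 O, 1 S.
Implicit hydrogens by atom environment:
  4 × C (aromatic): no H
  3 × O: no H
  2 × Br: no H
  2 × C: 3 H each → 6
  2 × C: no H
  1 × C: 2 H
  1 × C (aromatic): 1 H
  1 × N (aromatic): no H
  1 × O: 1 H
  1 × S: 1 H
  Total hydrogens = 11.
Molecular formula: C10H11Br2NO4S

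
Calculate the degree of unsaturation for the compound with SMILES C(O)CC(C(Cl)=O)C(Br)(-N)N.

Molecular formula from the SMILES: C5H10BrClN2O2.
DoU = (2C + 2 + N − H − X)/2 = (2·5 + 2 + 2 − 10 − 2)/2 = 2/2 = 1.
(Structurally: 0 ring(s) + 1 π bond(s) = 1.)

1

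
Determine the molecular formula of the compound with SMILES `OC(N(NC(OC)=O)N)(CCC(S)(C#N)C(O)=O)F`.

Heavy atoms from the SMILES: 8 C, 1 F, 4 N, 5 O, 1 S.
Implicit hydrogens by atom environment:
  5 × C: no H
  3 × O: no H
  2 × C: 2 H each → 4
  2 × N: no H
  2 × O: 1 H each → 2
  1 × C: 3 H
  1 × F: no H
  1 × N: 2 H
  1 × N: 1 H
  1 × S: 1 H
  Total hydrogens = 13.
Molecular formula: C8H13FN4O5S

C8H13FN4O5S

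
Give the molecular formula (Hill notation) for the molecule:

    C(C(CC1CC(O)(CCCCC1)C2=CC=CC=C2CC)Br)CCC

Heavy atoms from the SMILES: 1 Br, 22 C, 1 O.
Implicit hydrogens by atom environment:
  11 × C: 2 H each → 22
  4 × C (aromatic): 1 H each → 4
  2 × C: 3 H each → 6
  2 × C: 1 H each → 2
  2 × C (aromatic): no H
  1 × Br: no H
  1 × C: no H
  1 × O: 1 H
  Total hydrogens = 35.
Molecular formula: C22H35BrO

C22H35BrO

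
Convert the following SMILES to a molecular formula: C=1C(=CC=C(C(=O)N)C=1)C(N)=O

C8H8N2O2

Heavy atoms from the SMILES: 8 C, 2 N, 2 O.
Implicit hydrogens by atom environment:
  4 × C (aromatic): 1 H each → 4
  2 × C (aromatic): no H
  2 × C: no H
  2 × N: 2 H each → 4
  2 × O: no H
  Total hydrogens = 8.
Molecular formula: C8H8N2O2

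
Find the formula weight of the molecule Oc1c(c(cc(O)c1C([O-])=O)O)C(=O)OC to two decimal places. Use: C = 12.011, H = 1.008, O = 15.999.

227.15

Molecular formula: C9H7O7-.
M = 9×12.011 + 7×1.008 + 7×15.999 = 227.15 g/mol.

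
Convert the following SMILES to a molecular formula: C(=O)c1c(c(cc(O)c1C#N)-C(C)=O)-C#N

C11H6N2O3

Heavy atoms from the SMILES: 11 C, 2 N, 3 O.
Implicit hydrogens by atom environment:
  5 × C (aromatic): no H
  3 × C: no H
  2 × N: no H
  2 × O: no H
  1 × C: 3 H
  1 × C (aromatic): 1 H
  1 × C: 1 H
  1 × O: 1 H
  Total hydrogens = 6.
Molecular formula: C11H6N2O3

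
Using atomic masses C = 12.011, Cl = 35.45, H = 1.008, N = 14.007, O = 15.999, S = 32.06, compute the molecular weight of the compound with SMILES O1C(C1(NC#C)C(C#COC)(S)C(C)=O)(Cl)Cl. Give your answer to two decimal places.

Molecular formula: C10H9Cl2NO3S.
M = 10×12.011 + 2×35.45 + 9×1.008 + 1×14.007 + 3×15.999 + 1×32.06 = 294.15 g/mol.

294.15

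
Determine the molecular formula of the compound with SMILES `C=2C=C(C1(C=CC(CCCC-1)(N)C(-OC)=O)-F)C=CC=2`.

Heavy atoms from the SMILES: 16 C, 1 F, 1 N, 2 O.
Implicit hydrogens by atom environment:
  5 × C (aromatic): 1 H each → 5
  4 × C: 2 H each → 8
  3 × C: no H
  2 × C: 1 H each → 2
  2 × O: no H
  1 × C: 3 H
  1 × C (aromatic): no H
  1 × F: no H
  1 × N: 2 H
  Total hydrogens = 20.
Molecular formula: C16H20FNO2

C16H20FNO2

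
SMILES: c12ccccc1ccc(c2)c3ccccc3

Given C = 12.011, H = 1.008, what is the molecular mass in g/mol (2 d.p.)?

204.27

Molecular formula: C16H12.
M = 16×12.011 + 12×1.008 = 204.27 g/mol.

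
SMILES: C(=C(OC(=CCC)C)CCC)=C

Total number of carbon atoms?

The symbol for carbon appears 11 times in the SMILES.

11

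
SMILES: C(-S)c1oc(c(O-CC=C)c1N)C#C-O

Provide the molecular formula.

C10H11NO3S

Heavy atoms from the SMILES: 10 C, 1 N, 3 O, 1 S.
Implicit hydrogens by atom environment:
  4 × C (aromatic): no H
  3 × C: 2 H each → 6
  2 × C: no H
  1 × C: 1 H
  1 × N: 2 H
  1 × O: 1 H
  1 × O (aromatic): no H
  1 × O: no H
  1 × S: 1 H
  Total hydrogens = 11.
Molecular formula: C10H11NO3S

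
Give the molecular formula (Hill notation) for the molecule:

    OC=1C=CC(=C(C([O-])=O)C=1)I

C7H4IO3-

Heavy atoms from the SMILES: 7 C, 1 I, 3 O.
Implicit hydrogens by atom environment:
  3 × C (aromatic): 1 H each → 3
  3 × C (aromatic): no H
  1 × C: no H
  1 × I: no H
  1 × O: 1 H
  1 × O: no H
  1 × O (charge -1): no H
  Total hydrogens = 4.
Net charge -1.
Molecular formula: C7H4IO3-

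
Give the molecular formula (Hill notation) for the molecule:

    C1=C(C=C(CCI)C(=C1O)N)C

C9H12INO

Heavy atoms from the SMILES: 9 C, 1 I, 1 N, 1 O.
Implicit hydrogens by atom environment:
  4 × C (aromatic): no H
  2 × C: 2 H each → 4
  2 × C (aromatic): 1 H each → 2
  1 × C: 3 H
  1 × I: no H
  1 × N: 2 H
  1 × O: 1 H
  Total hydrogens = 12.
Molecular formula: C9H12INO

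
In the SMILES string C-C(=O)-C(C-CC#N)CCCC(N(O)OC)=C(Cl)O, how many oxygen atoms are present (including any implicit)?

4

The symbol for oxygen appears 4 times in the SMILES.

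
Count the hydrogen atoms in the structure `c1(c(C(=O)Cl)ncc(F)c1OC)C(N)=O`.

6

Hydrogens are implicit in SMILES; fill each atom to its normal valence:
  4 × C (aromatic): no H
  3 × O: no H
  2 × C: no H
  1 × C: 3 H
  1 × C (aromatic): 1 H
  1 × Cl: no H
  1 × F: no H
  1 × N: 2 H
  1 × N (aromatic): no H
  Total hydrogens = 6.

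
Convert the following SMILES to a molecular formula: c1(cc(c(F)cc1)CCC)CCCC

C13H19F

Heavy atoms from the SMILES: 13 C, 1 F.
Implicit hydrogens by atom environment:
  5 × C: 2 H each → 10
  3 × C (aromatic): 1 H each → 3
  3 × C (aromatic): no H
  2 × C: 3 H each → 6
  1 × F: no H
  Total hydrogens = 19.
Molecular formula: C13H19F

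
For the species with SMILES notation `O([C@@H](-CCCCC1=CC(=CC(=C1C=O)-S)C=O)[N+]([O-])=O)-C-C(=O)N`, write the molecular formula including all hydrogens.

C15H18N2O6S

Heavy atoms from the SMILES: 15 C, 2 N, 6 O, 1 S.
Implicit hydrogens by atom environment:
  5 × C: 2 H each → 10
  5 × O: no H
  4 × C (aromatic): no H
  3 × C: 1 H each → 3
  2 × C (aromatic): 1 H each → 2
  1 × C: no H
  1 × N: 2 H
  1 × N (charge +1): no H
  1 × O (charge -1): no H
  1 × S: 1 H
  Total hydrogens = 18.
Molecular formula: C15H18N2O6S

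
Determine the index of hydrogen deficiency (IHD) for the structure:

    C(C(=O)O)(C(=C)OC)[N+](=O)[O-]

3

Molecular formula from the SMILES: C5H7NO5.
DoU = (2C + 2 + N − H − X)/2 = (2·5 + 2 + 1 − 7 − 0)/2 = 6/2 = 3.
(Structurally: 0 ring(s) + 3 π bond(s) = 3.)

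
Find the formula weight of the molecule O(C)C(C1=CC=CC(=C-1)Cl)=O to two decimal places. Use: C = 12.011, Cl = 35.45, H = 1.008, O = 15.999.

Molecular formula: C8H7ClO2.
M = 8×12.011 + 1×35.45 + 7×1.008 + 2×15.999 = 170.59 g/mol.

170.59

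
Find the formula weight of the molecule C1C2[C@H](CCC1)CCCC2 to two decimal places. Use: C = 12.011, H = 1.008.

138.25

Molecular formula: C10H18.
M = 10×12.011 + 18×1.008 = 138.25 g/mol.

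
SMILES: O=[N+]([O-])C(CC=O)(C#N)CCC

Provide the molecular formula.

C7H10N2O3

Heavy atoms from the SMILES: 7 C, 2 N, 3 O.
Implicit hydrogens by atom environment:
  3 × C: 2 H each → 6
  2 × C: no H
  2 × O: no H
  1 × C: 3 H
  1 × C: 1 H
  1 × N: no H
  1 × N (charge +1): no H
  1 × O (charge -1): no H
  Total hydrogens = 10.
Molecular formula: C7H10N2O3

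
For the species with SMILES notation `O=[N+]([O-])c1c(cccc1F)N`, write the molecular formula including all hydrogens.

C6H5FN2O2

Heavy atoms from the SMILES: 6 C, 1 F, 2 N, 2 O.
Implicit hydrogens by atom environment:
  3 × C (aromatic): 1 H each → 3
  3 × C (aromatic): no H
  1 × F: no H
  1 × N: 2 H
  1 × N (charge +1): no H
  1 × O: no H
  1 × O (charge -1): no H
  Total hydrogens = 5.
Molecular formula: C6H5FN2O2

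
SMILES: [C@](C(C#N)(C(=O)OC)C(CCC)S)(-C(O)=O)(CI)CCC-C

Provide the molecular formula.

C15H24INO4S

Heavy atoms from the SMILES: 15 C, 1 I, 1 N, 4 O, 1 S.
Implicit hydrogens by atom environment:
  6 × C: 2 H each → 12
  5 × C: no H
  3 × C: 3 H each → 9
  3 × O: no H
  1 × C: 1 H
  1 × I: no H
  1 × N: no H
  1 × O: 1 H
  1 × S: 1 H
  Total hydrogens = 24.
Molecular formula: C15H24INO4S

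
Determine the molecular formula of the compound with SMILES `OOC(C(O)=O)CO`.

C3H6O5

Heavy atoms from the SMILES: 3 C, 5 O.
Implicit hydrogens by atom environment:
  3 × O: 1 H each → 3
  2 × O: no H
  1 × C: 2 H
  1 × C: 1 H
  1 × C: no H
  Total hydrogens = 6.
Molecular formula: C3H6O5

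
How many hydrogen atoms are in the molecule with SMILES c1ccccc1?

Hydrogens are implicit in SMILES; fill each atom to its normal valence:
  6 × C (aromatic): 1 H each → 6
  Total hydrogens = 6.

6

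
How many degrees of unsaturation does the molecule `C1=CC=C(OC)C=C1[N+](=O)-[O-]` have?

Molecular formula from the SMILES: C7H7NO3.
DoU = (2C + 2 + N − H − X)/2 = (2·7 + 2 + 1 − 7 − 0)/2 = 10/2 = 5.
(Structurally: 1 ring(s) + 4 π bond(s) = 5.)

5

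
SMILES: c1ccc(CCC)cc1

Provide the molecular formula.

Heavy atoms from the SMILES: 9 C.
Implicit hydrogens by atom environment:
  5 × C (aromatic): 1 H each → 5
  2 × C: 2 H each → 4
  1 × C: 3 H
  1 × C (aromatic): no H
  Total hydrogens = 12.
Molecular formula: C9H12

C9H12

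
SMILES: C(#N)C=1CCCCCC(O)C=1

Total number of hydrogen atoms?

Hydrogens are implicit in SMILES; fill each atom to its normal valence:
  5 × C: 2 H each → 10
  2 × C: 1 H each → 2
  2 × C: no H
  1 × N: no H
  1 × O: 1 H
  Total hydrogens = 13.

13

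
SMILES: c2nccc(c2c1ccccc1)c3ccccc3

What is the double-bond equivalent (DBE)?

12

Molecular formula from the SMILES: C17H13N.
DoU = (2C + 2 + N − H − X)/2 = (2·17 + 2 + 1 − 13 − 0)/2 = 24/2 = 12.
(Structurally: 3 ring(s) + 9 π bond(s) = 12.)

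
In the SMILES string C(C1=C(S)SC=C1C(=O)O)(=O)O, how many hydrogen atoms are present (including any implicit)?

4

Hydrogens are implicit in SMILES; fill each atom to its normal valence:
  3 × C (aromatic): no H
  2 × C: no H
  2 × O: 1 H each → 2
  2 × O: no H
  1 × C (aromatic): 1 H
  1 × S: 1 H
  1 × S (aromatic): no H
  Total hydrogens = 4.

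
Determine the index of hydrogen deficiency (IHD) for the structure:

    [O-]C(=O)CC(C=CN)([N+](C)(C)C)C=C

Molecular formula from the SMILES: C10H18N2O2.
DoU = (2C + 2 + N − H − X)/2 = (2·10 + 2 + 2 − 18 − 0)/2 = 6/2 = 3.
(Structurally: 0 ring(s) + 3 π bond(s) = 3.)

3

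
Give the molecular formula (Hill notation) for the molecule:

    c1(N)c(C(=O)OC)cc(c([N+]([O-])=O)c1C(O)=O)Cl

C9H7ClN2O6

Heavy atoms from the SMILES: 9 C, 1 Cl, 2 N, 6 O.
Implicit hydrogens by atom environment:
  5 × C (aromatic): no H
  4 × O: no H
  2 × C: no H
  1 × C: 3 H
  1 × C (aromatic): 1 H
  1 × Cl: no H
  1 × N: 2 H
  1 × N (charge +1): no H
  1 × O: 1 H
  1 × O (charge -1): no H
  Total hydrogens = 7.
Molecular formula: C9H7ClN2O6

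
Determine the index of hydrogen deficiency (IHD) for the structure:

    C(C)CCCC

0

Molecular formula from the SMILES: C6H14.
DoU = (2C + 2 + N − H − X)/2 = (2·6 + 2 + 0 − 14 − 0)/2 = 0/2 = 0.
(Structurally: 0 ring(s) + 0 π bond(s) = 0.)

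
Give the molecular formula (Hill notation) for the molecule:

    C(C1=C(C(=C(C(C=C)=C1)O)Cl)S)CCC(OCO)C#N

C14H16ClNO3S

Heavy atoms from the SMILES: 14 C, 1 Cl, 1 N, 3 O, 1 S.
Implicit hydrogens by atom environment:
  5 × C: 2 H each → 10
  5 × C (aromatic): no H
  2 × C: 1 H each → 2
  2 × O: 1 H each → 2
  1 × C (aromatic): 1 H
  1 × C: no H
  1 × Cl: no H
  1 × N: no H
  1 × O: no H
  1 × S: 1 H
  Total hydrogens = 16.
Molecular formula: C14H16ClNO3S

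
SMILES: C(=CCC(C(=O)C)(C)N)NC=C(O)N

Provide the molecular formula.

C9H17N3O2

Heavy atoms from the SMILES: 9 C, 3 N, 2 O.
Implicit hydrogens by atom environment:
  3 × C: 1 H each → 3
  3 × C: no H
  2 × C: 3 H each → 6
  2 × N: 2 H each → 4
  1 × C: 2 H
  1 × N: 1 H
  1 × O: 1 H
  1 × O: no H
  Total hydrogens = 17.
Molecular formula: C9H17N3O2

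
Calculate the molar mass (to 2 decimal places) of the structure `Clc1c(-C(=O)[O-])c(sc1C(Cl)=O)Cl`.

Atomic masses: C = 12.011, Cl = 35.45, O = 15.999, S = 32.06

Molecular formula: C6Cl3O3S-.
M = 6×12.011 + 3×35.45 + 3×15.999 + 1×32.06 = 258.47 g/mol.

258.47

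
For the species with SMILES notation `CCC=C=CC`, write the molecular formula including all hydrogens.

C6H10

Heavy atoms from the SMILES: 6 C.
Implicit hydrogens by atom environment:
  2 × C: 3 H each → 6
  2 × C: 1 H each → 2
  1 × C: 2 H
  1 × C: no H
  Total hydrogens = 10.
Molecular formula: C6H10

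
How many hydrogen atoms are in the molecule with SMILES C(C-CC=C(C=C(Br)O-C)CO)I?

14

Hydrogens are implicit in SMILES; fill each atom to its normal valence:
  4 × C: 2 H each → 8
  2 × C: 1 H each → 2
  2 × C: no H
  1 × Br: no H
  1 × C: 3 H
  1 × I: no H
  1 × O: 1 H
  1 × O: no H
  Total hydrogens = 14.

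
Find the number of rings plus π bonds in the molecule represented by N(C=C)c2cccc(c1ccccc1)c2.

Molecular formula from the SMILES: C14H13N.
DoU = (2C + 2 + N − H − X)/2 = (2·14 + 2 + 1 − 13 − 0)/2 = 18/2 = 9.
(Structurally: 2 ring(s) + 7 π bond(s) = 9.)

9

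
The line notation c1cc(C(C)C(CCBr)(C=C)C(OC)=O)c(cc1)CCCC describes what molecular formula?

Heavy atoms from the SMILES: 1 Br, 19 C, 2 O.
Implicit hydrogens by atom environment:
  6 × C: 2 H each → 12
  4 × C (aromatic): 1 H each → 4
  3 × C: 3 H each → 9
  2 × C: 1 H each → 2
  2 × C: no H
  2 × C (aromatic): no H
  2 × O: no H
  1 × Br: no H
  Total hydrogens = 27.
Molecular formula: C19H27BrO2

C19H27BrO2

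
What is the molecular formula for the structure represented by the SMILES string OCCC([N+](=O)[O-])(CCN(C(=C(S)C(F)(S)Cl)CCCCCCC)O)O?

Heavy atoms from the SMILES: 15 C, 1 Cl, 1 F, 2 N, 5 O, 2 S.
Implicit hydrogens by atom environment:
  10 × C: 2 H each → 20
  4 × C: no H
  3 × O: 1 H each → 3
  2 × S: 1 H each → 2
  1 × C: 3 H
  1 × Cl: no H
  1 × F: no H
  1 × N: no H
  1 × N (charge +1): no H
  1 × O: no H
  1 × O (charge -1): no H
  Total hydrogens = 28.
Molecular formula: C15H28ClFN2O5S2

C15H28ClFN2O5S2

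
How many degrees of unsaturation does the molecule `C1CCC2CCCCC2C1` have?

Molecular formula from the SMILES: C10H18.
DoU = (2C + 2 + N − H − X)/2 = (2·10 + 2 + 0 − 18 − 0)/2 = 4/2 = 2.
(Structurally: 2 ring(s) + 0 π bond(s) = 2.)

2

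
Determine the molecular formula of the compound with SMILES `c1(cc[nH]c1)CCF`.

C6H8FN

Heavy atoms from the SMILES: 6 C, 1 F, 1 N.
Implicit hydrogens by atom environment:
  3 × C (aromatic): 1 H each → 3
  2 × C: 2 H each → 4
  1 × C (aromatic): no H
  1 × F: no H
  1 × N (aromatic): 1 H
  Total hydrogens = 8.
Molecular formula: C6H8FN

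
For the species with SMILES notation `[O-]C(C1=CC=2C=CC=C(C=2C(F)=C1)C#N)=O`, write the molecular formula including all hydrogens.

Heavy atoms from the SMILES: 12 C, 1 F, 1 N, 2 O.
Implicit hydrogens by atom environment:
  5 × C (aromatic): 1 H each → 5
  5 × C (aromatic): no H
  2 × C: no H
  1 × F: no H
  1 × N: no H
  1 × O: no H
  1 × O (charge -1): no H
  Total hydrogens = 5.
Net charge -1.
Molecular formula: C12H5FNO2-

C12H5FNO2-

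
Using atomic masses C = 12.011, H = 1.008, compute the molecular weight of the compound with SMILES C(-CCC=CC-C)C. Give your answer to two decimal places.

112.22

Molecular formula: C8H16.
M = 8×12.011 + 16×1.008 = 112.22 g/mol.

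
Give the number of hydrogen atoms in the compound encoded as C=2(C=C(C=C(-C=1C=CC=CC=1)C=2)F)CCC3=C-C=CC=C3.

17

Hydrogens are implicit in SMILES; fill each atom to its normal valence:
  13 × C (aromatic): 1 H each → 13
  5 × C (aromatic): no H
  2 × C: 2 H each → 4
  1 × F: no H
  Total hydrogens = 17.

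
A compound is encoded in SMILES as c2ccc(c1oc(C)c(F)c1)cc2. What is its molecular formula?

C11H9FO

Heavy atoms from the SMILES: 11 C, 1 F, 1 O.
Implicit hydrogens by atom environment:
  6 × C (aromatic): 1 H each → 6
  4 × C (aromatic): no H
  1 × C: 3 H
  1 × F: no H
  1 × O (aromatic): no H
  Total hydrogens = 9.
Molecular formula: C11H9FO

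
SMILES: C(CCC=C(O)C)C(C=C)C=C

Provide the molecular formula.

C11H18O

Heavy atoms from the SMILES: 11 C, 1 O.
Implicit hydrogens by atom environment:
  5 × C: 2 H each → 10
  4 × C: 1 H each → 4
  1 × C: 3 H
  1 × C: no H
  1 × O: 1 H
  Total hydrogens = 18.
Molecular formula: C11H18O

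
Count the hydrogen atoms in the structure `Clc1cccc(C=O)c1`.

Hydrogens are implicit in SMILES; fill each atom to its normal valence:
  4 × C (aromatic): 1 H each → 4
  2 × C (aromatic): no H
  1 × C: 1 H
  1 × Cl: no H
  1 × O: no H
  Total hydrogens = 5.

5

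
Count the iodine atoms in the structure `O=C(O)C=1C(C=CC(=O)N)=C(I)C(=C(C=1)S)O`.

1

The symbol for iodine appears 1 time in the SMILES.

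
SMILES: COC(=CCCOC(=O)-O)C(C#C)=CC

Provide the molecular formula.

C11H14O4

Heavy atoms from the SMILES: 11 C, 4 O.
Implicit hydrogens by atom environment:
  4 × C: no H
  3 × C: 1 H each → 3
  3 × O: no H
  2 × C: 3 H each → 6
  2 × C: 2 H each → 4
  1 × O: 1 H
  Total hydrogens = 14.
Molecular formula: C11H14O4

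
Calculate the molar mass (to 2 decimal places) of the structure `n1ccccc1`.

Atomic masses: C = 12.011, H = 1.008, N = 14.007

79.10

Molecular formula: C5H5N.
M = 5×12.011 + 5×1.008 + 1×14.007 = 79.10 g/mol.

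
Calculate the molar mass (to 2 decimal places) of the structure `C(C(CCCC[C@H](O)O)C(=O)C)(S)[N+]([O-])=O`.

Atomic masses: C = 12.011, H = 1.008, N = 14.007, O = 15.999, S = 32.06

251.30

Molecular formula: C9H17NO5S.
M = 9×12.011 + 17×1.008 + 1×14.007 + 5×15.999 + 1×32.06 = 251.30 g/mol.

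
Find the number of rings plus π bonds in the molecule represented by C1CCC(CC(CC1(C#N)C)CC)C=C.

4

Molecular formula from the SMILES: C14H23N.
DoU = (2C + 2 + N − H − X)/2 = (2·14 + 2 + 1 − 23 − 0)/2 = 8/2 = 4.
(Structurally: 1 ring(s) + 3 π bond(s) = 4.)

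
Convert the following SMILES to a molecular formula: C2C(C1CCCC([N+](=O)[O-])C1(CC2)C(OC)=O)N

C12H20N2O4

Heavy atoms from the SMILES: 12 C, 2 N, 4 O.
Implicit hydrogens by atom environment:
  6 × C: 2 H each → 12
  3 × C: 1 H each → 3
  3 × O: no H
  2 × C: no H
  1 × C: 3 H
  1 × N: 2 H
  1 × N (charge +1): no H
  1 × O (charge -1): no H
  Total hydrogens = 20.
Molecular formula: C12H20N2O4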